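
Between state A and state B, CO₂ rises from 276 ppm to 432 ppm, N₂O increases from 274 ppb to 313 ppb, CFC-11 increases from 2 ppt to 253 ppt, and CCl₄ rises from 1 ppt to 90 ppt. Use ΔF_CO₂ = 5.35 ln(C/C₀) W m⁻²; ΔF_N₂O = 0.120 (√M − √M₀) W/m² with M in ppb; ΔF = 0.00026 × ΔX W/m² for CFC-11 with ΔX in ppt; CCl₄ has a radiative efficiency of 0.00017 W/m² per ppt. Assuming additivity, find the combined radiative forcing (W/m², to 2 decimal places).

ΔF = 2.61 W/m²

CO₂: 5.35 × ln(432/276) = 5.35 × ln(1.56522) = 5.35 × 0.44803 = 2.3970 W/m².
N₂O: 0.120 × (√313 − √274) = 0.120 × (17.6918 − 16.5529) = 0.120 × 1.1389 = 0.1367 W/m².
CFC-11: ΔF = 0.00026 × (253 − 2) = 0.00026 × 251 = 0.0653 W/m².
CCl₄: ΔF = 0.00017 × (90 − 1) = 0.00017 × 89 = 0.0151 W/m².
Total ΔF = 2.3970 + 0.1367 + 0.0653 + 0.0151 = 2.6141 W/m².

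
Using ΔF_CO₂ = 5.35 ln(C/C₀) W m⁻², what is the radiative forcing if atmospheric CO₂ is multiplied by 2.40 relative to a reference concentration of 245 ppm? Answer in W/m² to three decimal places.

ΔF = 4.684 W/m²

ΔF = 5.35 × ln(2.40) = 5.35 × 0.87547 = 4.6838 W/m².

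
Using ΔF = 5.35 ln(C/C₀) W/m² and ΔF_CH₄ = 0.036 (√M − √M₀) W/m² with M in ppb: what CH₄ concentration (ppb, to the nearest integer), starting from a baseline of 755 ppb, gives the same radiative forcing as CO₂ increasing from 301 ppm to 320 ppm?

M ≈ 1338 ppb

CO₂ forcing: 5.35 × ln(320/301) = 5.35 × 0.061211 = 0.32748 W/m².
Set 0.036(√M − √755) = 0.32748: √M = 0.32748/0.036 + √755 = 9.0967 + 27.4773 = 36.5740.
M = (36.5740)² = 1337.66 ppb.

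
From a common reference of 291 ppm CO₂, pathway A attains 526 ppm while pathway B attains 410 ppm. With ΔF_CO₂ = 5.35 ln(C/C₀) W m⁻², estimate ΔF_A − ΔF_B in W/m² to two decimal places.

ΔF_A = 5.35 ln(526/291) = 5.35 × 0.59198 = 3.1671 W/m².
ΔF_B = 5.35 ln(410/291) = 5.35 × 0.34283 = 1.8341 W/m².
Difference: 3.1671 − 1.8341 = 1.3330 W/m².

ΔF_A − ΔF_B = 1.33 W/m²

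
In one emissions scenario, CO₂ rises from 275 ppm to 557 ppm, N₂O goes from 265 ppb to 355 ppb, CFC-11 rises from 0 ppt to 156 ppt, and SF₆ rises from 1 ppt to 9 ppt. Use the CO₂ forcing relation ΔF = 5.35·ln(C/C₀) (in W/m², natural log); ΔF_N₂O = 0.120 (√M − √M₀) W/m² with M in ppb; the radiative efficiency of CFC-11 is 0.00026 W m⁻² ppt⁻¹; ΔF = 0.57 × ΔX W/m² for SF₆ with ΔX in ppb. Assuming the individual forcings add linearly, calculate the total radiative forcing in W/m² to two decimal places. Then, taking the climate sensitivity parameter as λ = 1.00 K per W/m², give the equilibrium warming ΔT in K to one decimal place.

CO₂: 5.35 × ln(557/275) = 5.35 × ln(2.02545) = 5.35 × 0.70579 = 3.7760 W/m².
N₂O: 0.120 × (√355 − √265) = 0.120 × (18.8414 − 16.2788) = 0.120 × 2.5626 = 0.3075 W/m².
CFC-11: ΔF = 0.00026 × (156 − 0) = 0.00026 × 156 = 0.0406 W/m².
SF₆: Δ = 9 − 1 = 8 ppt = 0.008 ppb; ΔF = 0.57 × 0.008 = 0.0046 W/m².
Total ΔF = 3.7760 + 0.3075 + 0.0406 + 0.0046 = 4.1287 W/m².
ΔT = λ ΔF = 1.00 × 4.13 = 4.1300 K.

ΔF = 4.13 W/m²; ΔT = 4.1 K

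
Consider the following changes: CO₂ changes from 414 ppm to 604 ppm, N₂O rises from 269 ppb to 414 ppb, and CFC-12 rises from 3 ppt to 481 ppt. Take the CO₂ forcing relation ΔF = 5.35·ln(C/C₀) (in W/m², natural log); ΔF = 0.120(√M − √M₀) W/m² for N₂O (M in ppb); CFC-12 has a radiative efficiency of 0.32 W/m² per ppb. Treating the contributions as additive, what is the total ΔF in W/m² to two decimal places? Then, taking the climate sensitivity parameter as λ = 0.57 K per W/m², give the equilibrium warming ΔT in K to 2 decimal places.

CO₂: 5.35 × ln(604/414) = 5.35 × ln(1.45894) = 5.35 × 0.37771 = 2.0207 W/m².
N₂O: 0.120 × (√414 − √269) = 0.120 × (20.3470 − 16.4012) = 0.120 × 3.9458 = 0.4735 W/m².
CFC-12: Δ = 481 − 3 = 478 ppt = 0.478 ppb; ΔF = 0.32 × 0.478 = 0.1530 W/m².
Total ΔF = 2.0207 + 0.4735 + 0.1530 = 2.6472 W/m².
ΔT = λ ΔF = 0.57 × 2.65 = 1.5105 K.

ΔF = 2.65 W/m²; ΔT = 1.51 K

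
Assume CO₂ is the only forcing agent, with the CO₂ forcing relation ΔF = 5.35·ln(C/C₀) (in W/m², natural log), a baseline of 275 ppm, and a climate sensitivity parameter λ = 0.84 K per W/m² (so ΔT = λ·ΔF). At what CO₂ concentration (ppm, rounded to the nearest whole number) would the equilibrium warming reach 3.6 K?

Required forcing: ΔF = ΔT/λ = 3.6/0.84 = 4.2857 W/m².
Then ln(C/275) = ΔF/5.35 = 4.2857/5.35 = 0.80107.
So C = 275 × e^0.80107 = 275 × 2.22792 = 612.68 ppm.

C ≈ 613 ppm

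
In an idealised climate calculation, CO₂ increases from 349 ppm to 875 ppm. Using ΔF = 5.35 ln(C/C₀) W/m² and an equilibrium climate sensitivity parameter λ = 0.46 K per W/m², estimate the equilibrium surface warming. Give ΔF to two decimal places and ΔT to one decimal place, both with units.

CO₂: 5.35 × ln(875/349) = 5.35 × ln(2.50716) = 5.35 × 0.91915 = 4.9175 W/m².
ΔT = λ ΔF = 0.46 × 4.92 = 2.2632 K.

ΔF = 4.92 W/m²; ΔT = 2.3 K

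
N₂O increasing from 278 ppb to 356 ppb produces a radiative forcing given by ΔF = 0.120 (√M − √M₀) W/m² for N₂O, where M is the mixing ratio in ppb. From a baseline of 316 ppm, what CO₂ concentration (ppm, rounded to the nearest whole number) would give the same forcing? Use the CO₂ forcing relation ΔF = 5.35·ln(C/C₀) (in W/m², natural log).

N₂O forcing: 0.120 × (√356 − √278) = 0.120 × (18.8680 − 16.6733) = 0.120 × 2.1947 = 0.26336 W/m².
Set 5.35 ln(C/316) = 0.26336: ln(C/316) = 0.26336/5.35 = 0.04923, so C = 316 × e^0.04923 = 316 × 1.05046 = 331.95 ppm.

C ≈ 332 ppm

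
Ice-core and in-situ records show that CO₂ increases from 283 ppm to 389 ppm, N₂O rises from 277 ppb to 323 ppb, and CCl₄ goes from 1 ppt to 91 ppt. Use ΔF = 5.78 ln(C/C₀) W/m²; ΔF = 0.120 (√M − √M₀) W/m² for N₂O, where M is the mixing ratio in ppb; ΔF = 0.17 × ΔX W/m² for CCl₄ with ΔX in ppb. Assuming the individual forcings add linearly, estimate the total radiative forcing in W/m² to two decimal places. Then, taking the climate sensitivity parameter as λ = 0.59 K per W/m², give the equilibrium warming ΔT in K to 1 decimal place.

CO₂: 5.78 × ln(389/283) = 5.78 × ln(1.37456) = 5.78 × 0.31813 = 1.8388 W/m².
N₂O: 0.120 × (√323 − √277) = 0.120 × (17.9722 − 16.6433) = 0.120 × 1.3289 = 0.1595 W/m².
CCl₄: Δ = 91 − 1 = 90 ppt = 0.090 ppb; ΔF = 0.17 × 0.090 = 0.0153 W/m².
Total ΔF = 1.8388 + 0.1595 + 0.0153 = 2.0136 W/m².
ΔT = λ ΔF = 0.59 × 2.01 = 1.1859 K.

ΔF = 2.01 W/m²; ΔT = 1.2 K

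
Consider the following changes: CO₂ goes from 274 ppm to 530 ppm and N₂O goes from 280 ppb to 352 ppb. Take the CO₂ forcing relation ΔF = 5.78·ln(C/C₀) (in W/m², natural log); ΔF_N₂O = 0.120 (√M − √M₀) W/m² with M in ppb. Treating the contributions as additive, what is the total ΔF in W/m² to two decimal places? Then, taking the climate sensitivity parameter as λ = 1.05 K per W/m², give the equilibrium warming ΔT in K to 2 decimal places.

ΔF = 4.06 W/m²; ΔT = 4.26 K

CO₂: 5.78 × ln(530/274) = 5.78 × ln(1.93431) = 5.78 × 0.65975 = 3.8134 W/m².
N₂O: 0.120 × (√352 − √280) = 0.120 × (18.7617 − 16.7332) = 0.120 × 2.0285 = 0.2434 W/m².
Total ΔF = 3.8134 + 0.2434 = 4.0568 W/m².
ΔT = λ ΔF = 1.05 × 4.06 = 4.2630 K.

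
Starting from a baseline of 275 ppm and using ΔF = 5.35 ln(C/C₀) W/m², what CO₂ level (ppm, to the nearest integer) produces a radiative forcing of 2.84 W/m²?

C ≈ 468 ppm

Set 5.35 ln(C/275) = 2.84, so ln(C/275) = 2.84/5.35 = 0.53084.
Then C/275 = e^0.53084 = 1.70036, giving C = 275 × 1.70036 = 467.60 ppm.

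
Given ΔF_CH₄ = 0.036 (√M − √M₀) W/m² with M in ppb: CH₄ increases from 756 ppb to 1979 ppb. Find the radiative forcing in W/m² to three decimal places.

ΔF = 0.612 W/m²

CH₄: 0.036 × (√1979 − √756) = 0.036 × (44.4860 − 27.4955) = 0.036 × 16.9905 = 0.6117 W/m².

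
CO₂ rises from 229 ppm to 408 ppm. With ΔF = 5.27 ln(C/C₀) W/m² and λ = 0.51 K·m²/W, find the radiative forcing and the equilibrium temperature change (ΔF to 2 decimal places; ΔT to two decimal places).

ΔF = 3.04 W/m²; ΔT = 1.55 K

CO₂: 5.27 × ln(408/229) = 5.27 × ln(1.78166) = 5.27 × 0.57755 = 3.0437 W/m².
ΔT = λ ΔF = 0.51 × 3.04 = 1.5504 K.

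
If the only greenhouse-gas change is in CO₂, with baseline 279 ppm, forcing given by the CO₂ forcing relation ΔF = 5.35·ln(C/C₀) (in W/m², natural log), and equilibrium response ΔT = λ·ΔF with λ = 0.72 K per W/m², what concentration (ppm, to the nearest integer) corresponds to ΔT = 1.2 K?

Required forcing: ΔF = ΔT/λ = 1.2/0.72 = 1.6667 W/m².
Then ln(C/279) = ΔF/5.35 = 1.6667/5.35 = 0.31153.
So C = 279 × e^0.31153 = 279 × 1.36551 = 380.98 ppm.

C ≈ 381 ppm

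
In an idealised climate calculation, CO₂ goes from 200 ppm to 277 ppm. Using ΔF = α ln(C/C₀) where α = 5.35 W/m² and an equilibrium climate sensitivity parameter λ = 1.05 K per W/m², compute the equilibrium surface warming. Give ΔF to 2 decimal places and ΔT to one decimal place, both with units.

CO₂: 5.35 × ln(277/200) = 5.35 × ln(1.38500) = 5.35 × 0.32570 = 1.7425 W/m².
ΔT = λ ΔF = 1.05 × 1.74 = 1.8270 K.

ΔF = 1.74 W/m²; ΔT = 1.8 K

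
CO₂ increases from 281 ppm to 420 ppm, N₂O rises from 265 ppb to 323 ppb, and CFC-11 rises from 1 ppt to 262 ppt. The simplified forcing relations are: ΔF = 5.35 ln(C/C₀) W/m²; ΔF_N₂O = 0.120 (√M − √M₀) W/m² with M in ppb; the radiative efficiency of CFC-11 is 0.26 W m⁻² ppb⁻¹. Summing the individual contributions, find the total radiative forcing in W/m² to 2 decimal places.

CO₂: 5.35 × ln(420/281) = 5.35 × ln(1.49466) = 5.35 × 0.40190 = 2.1502 W/m².
N₂O: 0.120 × (√323 − √265) = 0.120 × (17.9722 − 16.2788) = 0.120 × 1.6934 = 0.2032 W/m².
CFC-11: Δ = 262 − 1 = 261 ppt = 0.261 ppb; ΔF = 0.26 × 0.261 = 0.0679 W/m².
Total ΔF = 2.1502 + 0.2032 + 0.0679 = 2.4213 W/m².

ΔF = 2.42 W/m²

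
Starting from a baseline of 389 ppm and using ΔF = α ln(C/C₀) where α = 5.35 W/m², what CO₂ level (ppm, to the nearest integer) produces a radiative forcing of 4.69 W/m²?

C ≈ 935 ppm

Set 5.35 ln(C/389) = 4.69, so ln(C/389) = 4.69/5.35 = 0.87664.
Then C/389 = e^0.87664 = 2.40281, giving C = 389 × 2.40281 = 934.69 ppm.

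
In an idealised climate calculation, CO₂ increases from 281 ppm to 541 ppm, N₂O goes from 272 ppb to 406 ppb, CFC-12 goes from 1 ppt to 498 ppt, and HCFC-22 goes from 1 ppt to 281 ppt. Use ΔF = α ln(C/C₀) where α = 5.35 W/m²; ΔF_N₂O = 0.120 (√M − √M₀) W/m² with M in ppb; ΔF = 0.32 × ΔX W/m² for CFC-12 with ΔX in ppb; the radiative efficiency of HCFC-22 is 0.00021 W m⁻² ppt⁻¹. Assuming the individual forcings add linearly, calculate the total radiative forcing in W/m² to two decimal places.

CO₂: 5.35 × ln(541/281) = 5.35 × ln(1.92527) = 5.35 × 0.65507 = 3.5046 W/m².
N₂O: 0.120 × (√406 − √272) = 0.120 × (20.1494 − 16.4924) = 0.120 × 3.6570 = 0.4388 W/m².
CFC-12: Δ = 498 − 1 = 497 ppt = 0.497 ppb; ΔF = 0.32 × 0.497 = 0.1590 W/m².
HCFC-22: ΔF = 0.00021 × (281 − 1) = 0.00021 × 280 = 0.0588 W/m².
Total ΔF = 3.5046 + 0.4388 + 0.1590 + 0.0588 = 4.1612 W/m².

ΔF = 4.16 W/m²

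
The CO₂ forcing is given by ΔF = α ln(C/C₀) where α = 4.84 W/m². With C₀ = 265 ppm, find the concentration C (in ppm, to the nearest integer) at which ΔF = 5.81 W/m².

C ≈ 880 ppm

Set 4.84 ln(C/265) = 5.81, so ln(C/265) = 5.81/4.84 = 1.20041.
Then C/265 = e^1.20041 = 3.32148, giving C = 265 × 3.32148 = 880.19 ppm.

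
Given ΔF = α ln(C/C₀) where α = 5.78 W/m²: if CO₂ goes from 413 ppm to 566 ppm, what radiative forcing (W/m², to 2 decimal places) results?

ΔF = 1.82 W/m²

CO₂ absorption bands are partially saturated, so forcing scales with the logarithm of the concentration ratio.
CO₂: 5.78 × ln(566/413) = 5.78 × ln(1.37046) = 5.78 × 0.31515 = 1.8216 W/m².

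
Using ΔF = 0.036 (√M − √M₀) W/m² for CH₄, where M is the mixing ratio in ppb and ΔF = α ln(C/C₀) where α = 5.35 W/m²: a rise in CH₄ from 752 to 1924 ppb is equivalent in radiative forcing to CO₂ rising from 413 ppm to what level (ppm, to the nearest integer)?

CH₄ forcing: 0.036 × (√1924 − √752) = 0.036 × (43.8634 − 27.4226) = 0.036 × 16.4408 = 0.59187 W/m².
Set 5.35 ln(C/413) = 0.59187: ln(C/413) = 0.59187/5.35 = 0.11063, so C = 413 × e^0.11063 = 413 × 1.11698 = 461.31 ppm.

C ≈ 461 ppm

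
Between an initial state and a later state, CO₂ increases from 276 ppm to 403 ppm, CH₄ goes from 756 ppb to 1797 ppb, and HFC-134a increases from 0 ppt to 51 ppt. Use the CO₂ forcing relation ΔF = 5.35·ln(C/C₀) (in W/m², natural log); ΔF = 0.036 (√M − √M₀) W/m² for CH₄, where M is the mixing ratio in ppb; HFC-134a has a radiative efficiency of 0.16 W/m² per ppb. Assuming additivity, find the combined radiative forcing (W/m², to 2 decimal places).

ΔF = 2.57 W/m²

CO₂: 5.35 × ln(403/276) = 5.35 × ln(1.46014) = 5.35 × 0.37853 = 2.0251 W/m².
CH₄: 0.036 × (√1797 − √756) = 0.036 × (42.3910 − 27.4955) = 0.036 × 14.8955 = 0.5362 W/m².
HFC-134a: Δ = 51 − 0 = 51 ppt = 0.051 ppb; ΔF = 0.16 × 0.051 = 0.0082 W/m².
Total ΔF = 2.0251 + 0.5362 + 0.0082 = 2.5695 W/m².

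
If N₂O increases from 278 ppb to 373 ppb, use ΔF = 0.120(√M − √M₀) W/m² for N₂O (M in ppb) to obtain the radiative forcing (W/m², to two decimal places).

ΔF = 0.32 W/m²

N₂O: 0.120 × (√373 − √278) = 0.120 × (19.3132 − 16.6733) = 0.120 × 2.6399 = 0.3168 W/m².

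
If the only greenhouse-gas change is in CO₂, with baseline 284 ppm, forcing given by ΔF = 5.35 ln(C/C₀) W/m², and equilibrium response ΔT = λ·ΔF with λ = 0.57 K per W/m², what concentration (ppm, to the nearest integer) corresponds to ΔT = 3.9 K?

C ≈ 1020 ppm

Required forcing: ΔF = ΔT/λ = 3.9/0.57 = 6.8421 W/m².
Then ln(C/284) = ΔF/5.35 = 6.8421/5.35 = 1.27890.
So C = 284 × e^1.27890 = 284 × 3.59269 = 1020.32 ppm.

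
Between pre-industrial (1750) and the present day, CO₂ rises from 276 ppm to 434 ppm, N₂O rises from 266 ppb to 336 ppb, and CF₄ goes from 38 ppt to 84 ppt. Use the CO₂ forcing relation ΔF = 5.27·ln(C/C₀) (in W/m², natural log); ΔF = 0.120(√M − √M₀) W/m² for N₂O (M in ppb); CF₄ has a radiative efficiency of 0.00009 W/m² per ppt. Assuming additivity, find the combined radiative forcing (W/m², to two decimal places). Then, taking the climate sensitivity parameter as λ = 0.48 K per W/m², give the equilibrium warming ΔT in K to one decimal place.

ΔF = 2.63 W/m²; ΔT = 1.3 K

CO₂: 5.27 × ln(434/276) = 5.27 × ln(1.57246) = 5.27 × 0.45264 = 2.3854 W/m².
N₂O: 0.120 × (√336 − √266) = 0.120 × (18.3303 − 16.3095) = 0.120 × 2.0208 = 0.2425 W/m².
CF₄: ΔF = 0.00009 × (84 − 38) = 0.00009 × 46 = 0.0041 W/m².
Total ΔF = 2.3854 + 0.2425 + 0.0041 = 2.6320 W/m².
ΔT = λ ΔF = 0.48 × 2.63 = 1.2624 K.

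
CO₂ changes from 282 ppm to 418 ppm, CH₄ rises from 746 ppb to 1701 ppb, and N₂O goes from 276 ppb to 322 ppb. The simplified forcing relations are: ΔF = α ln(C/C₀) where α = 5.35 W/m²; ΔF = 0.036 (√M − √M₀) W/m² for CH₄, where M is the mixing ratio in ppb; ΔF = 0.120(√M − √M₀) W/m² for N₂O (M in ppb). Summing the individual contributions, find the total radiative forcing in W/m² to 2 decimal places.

CO₂: 5.35 × ln(418/282) = 5.35 × ln(1.48227) = 5.35 × 0.39357 = 2.1056 W/m².
CH₄: 0.036 × (√1701 − √746) = 0.036 × (41.2432 − 27.3130) = 0.036 × 13.9302 = 0.5015 W/m².
N₂O: 0.120 × (√322 − √276) = 0.120 × (17.9444 − 16.6132) = 0.120 × 1.3312 = 0.1597 W/m².
Total ΔF = 2.1056 + 0.5015 + 0.1597 = 2.7668 W/m².

ΔF = 2.77 W/m²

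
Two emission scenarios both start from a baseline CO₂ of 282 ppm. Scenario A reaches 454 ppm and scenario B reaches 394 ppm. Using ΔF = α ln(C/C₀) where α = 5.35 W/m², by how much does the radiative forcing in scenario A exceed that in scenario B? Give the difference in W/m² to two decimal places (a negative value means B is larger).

ΔF_A = 5.35 ln(454/282) = 5.35 × 0.47619 = 2.5476 W/m².
ΔF_B = 5.35 ln(394/282) = 5.35 × 0.33444 = 1.7893 W/m².
Difference: 2.5476 − 1.7893 = 0.7583 W/m².

ΔF_A − ΔF_B = 0.76 W/m²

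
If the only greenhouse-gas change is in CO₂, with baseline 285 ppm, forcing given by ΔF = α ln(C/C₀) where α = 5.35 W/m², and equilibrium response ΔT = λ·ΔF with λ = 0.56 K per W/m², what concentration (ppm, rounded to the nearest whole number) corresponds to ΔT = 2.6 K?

Required forcing: ΔF = ΔT/λ = 2.6/0.56 = 4.6429 W/m².
Then ln(C/285) = ΔF/5.35 = 4.6429/5.35 = 0.86783.
So C = 285 × e^0.86783 = 285 × 2.38174 = 678.80 ppm.

C ≈ 679 ppm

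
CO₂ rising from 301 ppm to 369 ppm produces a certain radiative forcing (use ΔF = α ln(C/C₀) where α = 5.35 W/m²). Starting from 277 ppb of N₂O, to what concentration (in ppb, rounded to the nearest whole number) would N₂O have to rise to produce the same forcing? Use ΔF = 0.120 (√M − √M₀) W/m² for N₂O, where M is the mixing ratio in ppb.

CO₂ forcing: 5.35 × ln(369/301) = 5.35 × 0.203686 = 1.08972 W/m².
Set 0.120(√M − √277) = 1.08972: √M = 1.08972/0.120 + √277 = 9.0810 + 16.6433 = 25.7243.
M = (25.7243)² = 661.74 ppb.

M ≈ 662 ppb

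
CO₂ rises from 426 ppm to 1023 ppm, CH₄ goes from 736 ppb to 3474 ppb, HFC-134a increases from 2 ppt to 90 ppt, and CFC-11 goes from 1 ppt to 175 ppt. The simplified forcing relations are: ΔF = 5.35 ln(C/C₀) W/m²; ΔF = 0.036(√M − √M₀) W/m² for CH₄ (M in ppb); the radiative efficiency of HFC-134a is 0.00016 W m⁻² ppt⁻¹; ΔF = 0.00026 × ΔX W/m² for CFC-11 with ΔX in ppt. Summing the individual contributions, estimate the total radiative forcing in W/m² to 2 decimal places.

CO₂: 5.35 × ln(1023/426) = 5.35 × ln(2.40141) = 5.35 × 0.87606 = 4.6869 W/m².
CH₄: 0.036 × (√3474 − √736) = 0.036 × (58.9406 − 27.1293) = 0.036 × 31.8113 = 1.1452 W/m².
HFC-134a: ΔF = 0.00016 × (90 − 2) = 0.00016 × 88 = 0.0141 W/m².
CFC-11: ΔF = 0.00026 × (175 − 1) = 0.00026 × 174 = 0.0452 W/m².
Total ΔF = 4.6869 + 1.1452 + 0.0141 + 0.0452 = 5.8914 W/m².

ΔF = 5.89 W/m²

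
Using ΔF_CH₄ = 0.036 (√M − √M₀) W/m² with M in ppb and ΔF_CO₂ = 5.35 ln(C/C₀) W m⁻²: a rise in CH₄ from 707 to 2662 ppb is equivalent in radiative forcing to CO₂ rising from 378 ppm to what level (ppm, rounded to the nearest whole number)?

C ≈ 447 ppm

CH₄ forcing: 0.036 × (√2662 − √707) = 0.036 × (51.5946 − 26.5895) = 0.036 × 25.0051 = 0.90018 W/m².
Set 5.35 ln(C/378) = 0.90018: ln(C/378) = 0.90018/5.35 = 0.16826, so C = 378 × e^0.16826 = 378 × 1.18324 = 447.26 ppm.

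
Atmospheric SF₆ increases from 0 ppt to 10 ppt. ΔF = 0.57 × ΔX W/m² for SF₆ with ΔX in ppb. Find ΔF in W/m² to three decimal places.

SF₆: Δ = 10 − 0 = 10 ppt = 0.010 ppb; ΔF = 0.57 × 0.010 = 0.0057 W/m².

ΔF = 0.006 W/m²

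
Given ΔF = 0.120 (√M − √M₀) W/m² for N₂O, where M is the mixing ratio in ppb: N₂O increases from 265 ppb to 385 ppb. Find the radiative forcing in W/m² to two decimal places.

ΔF = 0.40 W/m²

N₂O: 0.120 × (√385 − √265) = 0.120 × (19.6214 − 16.2788) = 0.120 × 3.3426 = 0.4011 W/m².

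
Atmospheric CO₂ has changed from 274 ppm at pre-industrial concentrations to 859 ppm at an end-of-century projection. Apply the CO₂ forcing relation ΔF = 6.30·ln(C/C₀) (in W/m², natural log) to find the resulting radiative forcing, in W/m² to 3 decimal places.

ΔF = 7.199 W/m²

CO₂: 6.30 × ln(859/274) = 6.30 × ln(3.13504) = 6.30 × 1.14264 = 7.1986 W/m².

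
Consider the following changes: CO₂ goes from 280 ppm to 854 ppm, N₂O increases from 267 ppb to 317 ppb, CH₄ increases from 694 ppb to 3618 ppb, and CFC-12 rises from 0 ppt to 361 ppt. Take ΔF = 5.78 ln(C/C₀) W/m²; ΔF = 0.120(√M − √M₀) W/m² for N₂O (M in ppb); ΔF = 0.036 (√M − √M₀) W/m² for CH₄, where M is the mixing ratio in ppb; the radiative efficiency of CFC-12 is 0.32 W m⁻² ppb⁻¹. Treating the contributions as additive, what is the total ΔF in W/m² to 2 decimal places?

ΔF = 7.95 W/m²

CO₂: 5.78 × ln(854/280) = 5.78 × ln(3.05000) = 5.78 × 1.11514 = 6.4455 W/m².
N₂O: 0.120 × (√317 − √267) = 0.120 × (17.8045 − 16.3401) = 0.120 × 1.4644 = 0.1757 W/m².
CH₄: 0.036 × (√3618 − √694) = 0.036 × (60.1498 − 26.3439) = 0.036 × 33.8059 = 1.2170 W/m².
CFC-12: Δ = 361 − 0 = 361 ppt = 0.361 ppb; ΔF = 0.32 × 0.361 = 0.1155 W/m².
Total ΔF = 6.4455 + 0.1757 + 1.2170 + 0.1155 = 7.9537 W/m².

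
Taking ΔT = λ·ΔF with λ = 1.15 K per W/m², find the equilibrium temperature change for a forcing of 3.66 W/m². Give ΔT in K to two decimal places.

ΔT = 4.21 K

ΔT = λ ΔF = 1.15 × 3.66 = 4.2090 K.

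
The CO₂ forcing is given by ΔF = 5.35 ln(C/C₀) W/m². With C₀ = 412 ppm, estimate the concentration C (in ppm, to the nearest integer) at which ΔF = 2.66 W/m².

C ≈ 677 ppm

Set 5.35 ln(C/412) = 2.66, so ln(C/412) = 2.66/5.35 = 0.49720.
Then C/412 = e^0.49720 = 1.64411, giving C = 412 × 1.64411 = 677.37 ppm.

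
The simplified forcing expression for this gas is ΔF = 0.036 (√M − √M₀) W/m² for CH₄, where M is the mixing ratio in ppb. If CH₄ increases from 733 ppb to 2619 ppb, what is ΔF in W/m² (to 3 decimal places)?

ΔF = 0.868 W/m²

CH₄: 0.036 × (√2619 − √733) = 0.036 × (51.1762 − 27.0740) = 0.036 × 24.1022 = 0.8677 W/m².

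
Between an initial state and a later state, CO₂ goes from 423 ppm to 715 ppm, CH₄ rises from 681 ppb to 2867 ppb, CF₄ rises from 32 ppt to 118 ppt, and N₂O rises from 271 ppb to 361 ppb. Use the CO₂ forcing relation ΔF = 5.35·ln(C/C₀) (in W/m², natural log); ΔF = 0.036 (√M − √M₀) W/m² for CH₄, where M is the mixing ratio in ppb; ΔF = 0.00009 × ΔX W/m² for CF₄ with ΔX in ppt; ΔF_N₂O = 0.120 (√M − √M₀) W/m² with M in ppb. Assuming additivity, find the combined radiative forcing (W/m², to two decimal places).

CO₂: 5.35 × ln(715/423) = 5.35 × ln(1.69031) = 5.35 × 0.52491 = 2.8083 W/m².
CH₄: 0.036 × (√2867 − √681) = 0.036 × (53.5444 − 26.0960) = 0.036 × 27.4484 = 0.9881 W/m².
CF₄: ΔF = 0.00009 × (118 − 32) = 0.00009 × 86 = 0.0077 W/m².
N₂O: 0.120 × (√361 − √271) = 0.120 × (19.0000 − 16.4621) = 0.120 × 2.5379 = 0.3045 W/m².
Total ΔF = 2.8083 + 0.9881 + 0.0077 + 0.3045 = 4.1086 W/m².

ΔF = 4.11 W/m²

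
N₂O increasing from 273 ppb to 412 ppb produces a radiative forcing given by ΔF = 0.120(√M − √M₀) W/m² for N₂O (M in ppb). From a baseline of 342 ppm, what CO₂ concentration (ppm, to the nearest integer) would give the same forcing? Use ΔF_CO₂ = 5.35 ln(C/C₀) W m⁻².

N₂O forcing: 0.120 × (√412 − √273) = 0.120 × (20.2978 − 16.5227) = 0.120 × 3.7751 = 0.45301 W/m².
Set 5.35 ln(C/342) = 0.45301: ln(C/342) = 0.45301/5.35 = 0.08467, so C = 342 × e^0.08467 = 342 × 1.08836 = 372.22 ppm.

C ≈ 372 ppm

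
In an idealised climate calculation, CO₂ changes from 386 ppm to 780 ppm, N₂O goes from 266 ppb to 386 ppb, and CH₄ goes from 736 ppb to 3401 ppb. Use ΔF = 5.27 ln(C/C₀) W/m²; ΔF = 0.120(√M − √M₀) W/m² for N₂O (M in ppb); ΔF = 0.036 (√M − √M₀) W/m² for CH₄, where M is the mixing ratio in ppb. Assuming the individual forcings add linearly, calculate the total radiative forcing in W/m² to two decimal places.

ΔF = 5.23 W/m²

CO₂: 5.27 × ln(780/386) = 5.27 × ln(2.02073) = 5.27 × 0.70346 = 3.7072 W/m².
N₂O: 0.120 × (√386 − √266) = 0.120 × (19.6469 − 16.3095) = 0.120 × 3.3374 = 0.4005 W/m².
CH₄: 0.036 × (√3401 − √736) = 0.036 × (58.3181 − 27.1293) = 0.036 × 31.1888 = 1.1228 W/m².
Total ΔF = 3.7072 + 0.4005 + 1.1228 = 5.2305 W/m².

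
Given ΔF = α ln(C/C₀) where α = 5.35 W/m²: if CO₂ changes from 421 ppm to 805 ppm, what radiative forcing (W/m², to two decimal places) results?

ΔF = 3.47 W/m²

CO₂: 5.35 × ln(805/421) = 5.35 × ln(1.91211) = 5.35 × 0.64821 = 3.4679 W/m².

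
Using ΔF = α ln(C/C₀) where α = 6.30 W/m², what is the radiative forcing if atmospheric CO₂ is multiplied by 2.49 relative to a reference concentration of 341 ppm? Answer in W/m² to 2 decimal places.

ΔF = 5.75 W/m²

Because the forcing depends only on the ratio C/C₀, the initial concentration does not enter.
ΔF = 6.30 × ln(2.49) = 6.30 × 0.91228 = 5.7474 W/m².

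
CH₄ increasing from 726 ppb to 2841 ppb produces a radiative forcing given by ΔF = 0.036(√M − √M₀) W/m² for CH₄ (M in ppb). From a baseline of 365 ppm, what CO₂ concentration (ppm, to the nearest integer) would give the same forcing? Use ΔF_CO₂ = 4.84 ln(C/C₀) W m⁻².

CH₄ forcing: 0.036 × (√2841 − √726) = 0.036 × (53.3010 − 26.9444) = 0.036 × 26.3566 = 0.94884 W/m².
Set 4.84 ln(C/365) = 0.94884: ln(C/365) = 0.94884/4.84 = 0.19604, so C = 365 × e^0.19604 = 365 × 1.21658 = 444.05 ppm.

C ≈ 444 ppm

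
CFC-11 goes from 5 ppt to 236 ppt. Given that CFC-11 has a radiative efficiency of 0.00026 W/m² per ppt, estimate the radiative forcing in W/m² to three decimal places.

ΔF = 0.060 W/m²

CFC-11: ΔF = 0.00026 × (236 − 5) = 0.00026 × 231 = 0.0601 W/m².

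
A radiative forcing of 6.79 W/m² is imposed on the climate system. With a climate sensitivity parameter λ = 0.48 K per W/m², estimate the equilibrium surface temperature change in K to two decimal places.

ΔT = λ ΔF = 0.48 × 6.79 = 3.2592 K.

ΔT = 3.26 K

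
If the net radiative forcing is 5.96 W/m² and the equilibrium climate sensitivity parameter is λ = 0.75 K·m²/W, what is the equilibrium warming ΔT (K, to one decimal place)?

ΔT = λ ΔF = 0.75 × 5.96 = 4.4700 K.

ΔT = 4.5 K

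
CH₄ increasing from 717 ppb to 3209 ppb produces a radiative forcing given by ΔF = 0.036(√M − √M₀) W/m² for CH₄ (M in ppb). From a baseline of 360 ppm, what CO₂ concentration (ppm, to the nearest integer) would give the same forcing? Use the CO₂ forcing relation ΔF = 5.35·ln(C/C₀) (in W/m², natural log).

CH₄ forcing: 0.036 × (√3209 − √717) = 0.036 × (56.6480 − 26.7769) = 0.036 × 29.8711 = 1.07536 W/m².
Set 5.35 ln(C/360) = 1.07536: ln(C/360) = 1.07536/5.35 = 0.20100, so C = 360 × e^0.20100 = 360 × 1.22262 = 440.14 ppm.

C ≈ 440 ppm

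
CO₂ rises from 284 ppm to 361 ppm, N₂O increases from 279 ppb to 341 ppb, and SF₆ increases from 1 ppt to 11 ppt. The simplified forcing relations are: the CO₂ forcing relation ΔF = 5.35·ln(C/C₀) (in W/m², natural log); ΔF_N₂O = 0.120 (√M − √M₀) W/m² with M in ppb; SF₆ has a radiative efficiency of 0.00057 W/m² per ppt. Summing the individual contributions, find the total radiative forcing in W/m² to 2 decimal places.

CO₂: 5.35 × ln(361/284) = 5.35 × ln(1.27113) = 5.35 × 0.23991 = 1.2835 W/m².
N₂O: 0.120 × (√341 − √279) = 0.120 × (18.4662 − 16.7033) = 0.120 × 1.7629 = 0.2115 W/m².
SF₆: ΔF = 0.00057 × (11 − 1) = 0.00057 × 10 = 0.0057 W/m².
Total ΔF = 1.2835 + 0.2115 + 0.0057 = 1.5007 W/m².

ΔF = 1.50 W/m²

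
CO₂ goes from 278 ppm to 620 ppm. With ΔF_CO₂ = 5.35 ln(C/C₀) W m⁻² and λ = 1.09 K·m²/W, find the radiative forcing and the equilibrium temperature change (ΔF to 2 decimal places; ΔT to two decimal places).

CO₂: 5.35 × ln(620/278) = 5.35 × ln(2.23022) = 5.35 × 0.80210 = 4.2912 W/m².
ΔT = λ ΔF = 1.09 × 4.29 = 4.6761 K.

ΔF = 4.29 W/m²; ΔT = 4.68 K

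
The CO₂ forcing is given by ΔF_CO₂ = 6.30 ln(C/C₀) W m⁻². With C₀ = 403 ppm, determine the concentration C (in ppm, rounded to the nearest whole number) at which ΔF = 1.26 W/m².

Set 6.30 ln(C/403) = 1.26, so ln(C/403) = 1.26/6.30 = 0.20000.
Then C/403 = e^0.20000 = 1.22140, giving C = 403 × 1.22140 = 492.22 ppm.

C ≈ 492 ppm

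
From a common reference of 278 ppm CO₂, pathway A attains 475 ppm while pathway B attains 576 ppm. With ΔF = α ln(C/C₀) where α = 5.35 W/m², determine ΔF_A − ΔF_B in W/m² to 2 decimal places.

ΔF_A − ΔF_B = -1.03 W/m²

ΔF_A = 5.35 ln(475/278) = 5.35 × 0.53569 = 2.8659 W/m².
ΔF_B = 5.35 ln(576/278) = 5.35 × 0.72849 = 3.8974 W/m².
Difference: 2.8659 − 3.8974 = -1.0315 W/m².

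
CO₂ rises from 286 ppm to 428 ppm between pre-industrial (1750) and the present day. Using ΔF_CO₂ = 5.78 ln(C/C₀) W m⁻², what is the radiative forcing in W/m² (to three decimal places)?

CO₂: 5.78 × ln(428/286) = 5.78 × ln(1.49650) = 5.78 × 0.40313 = 2.3301 W/m².

ΔF = 2.330 W/m²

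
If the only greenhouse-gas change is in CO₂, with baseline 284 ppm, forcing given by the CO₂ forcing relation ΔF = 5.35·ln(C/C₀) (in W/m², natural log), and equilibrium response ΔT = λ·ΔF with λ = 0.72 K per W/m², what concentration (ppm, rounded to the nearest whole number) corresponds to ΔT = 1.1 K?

C ≈ 378 ppm

Required forcing: ΔF = ΔT/λ = 1.1/0.72 = 1.5278 W/m².
Then ln(C/284) = ΔF/5.35 = 1.5278/5.35 = 0.28557.
So C = 284 × e^0.28557 = 284 × 1.33052 = 377.87 ppm.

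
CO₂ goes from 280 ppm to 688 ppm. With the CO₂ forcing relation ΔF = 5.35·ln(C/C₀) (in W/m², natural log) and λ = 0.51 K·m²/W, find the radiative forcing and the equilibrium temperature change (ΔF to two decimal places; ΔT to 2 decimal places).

ΔF = 4.81 W/m²; ΔT = 2.45 K

CO₂: 5.35 × ln(688/280) = 5.35 × ln(2.45714) = 5.35 × 0.89900 = 4.8097 W/m².
ΔT = λ ΔF = 0.51 × 4.81 = 2.4531 K.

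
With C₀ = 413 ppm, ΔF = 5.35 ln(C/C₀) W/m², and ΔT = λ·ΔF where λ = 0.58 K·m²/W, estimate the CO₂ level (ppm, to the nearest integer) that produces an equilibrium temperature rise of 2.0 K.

Required forcing: ΔF = ΔT/λ = 2.0/0.58 = 3.4483 W/m².
Then ln(C/413) = ΔF/5.35 = 3.4483/5.35 = 0.64454.
So C = 413 × e^0.64454 = 413 × 1.90511 = 786.81 ppm.

C ≈ 787 ppm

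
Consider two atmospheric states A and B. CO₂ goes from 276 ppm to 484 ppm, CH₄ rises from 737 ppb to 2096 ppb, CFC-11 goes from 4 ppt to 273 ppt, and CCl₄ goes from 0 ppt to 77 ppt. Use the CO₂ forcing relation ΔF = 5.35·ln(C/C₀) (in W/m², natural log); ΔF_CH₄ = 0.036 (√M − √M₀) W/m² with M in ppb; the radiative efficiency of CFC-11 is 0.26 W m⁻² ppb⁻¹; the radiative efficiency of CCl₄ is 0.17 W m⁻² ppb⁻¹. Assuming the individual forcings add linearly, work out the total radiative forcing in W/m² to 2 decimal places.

CO₂: 5.35 × ln(484/276) = 5.35 × ln(1.75362) = 5.35 × 0.56168 = 3.0050 W/m².
CH₄: 0.036 × (√2096 − √737) = 0.036 × (45.7821 − 27.1477) = 0.036 × 18.6344 = 0.6708 W/m².
CFC-11: Δ = 273 − 4 = 269 ppt = 0.269 ppb; ΔF = 0.26 × 0.269 = 0.0699 W/m².
CCl₄: Δ = 77 − 0 = 77 ppt = 0.077 ppb; ΔF = 0.17 × 0.077 = 0.0131 W/m².
Total ΔF = 3.0050 + 0.6708 + 0.0699 + 0.0131 = 3.7588 W/m².

ΔF = 3.76 W/m²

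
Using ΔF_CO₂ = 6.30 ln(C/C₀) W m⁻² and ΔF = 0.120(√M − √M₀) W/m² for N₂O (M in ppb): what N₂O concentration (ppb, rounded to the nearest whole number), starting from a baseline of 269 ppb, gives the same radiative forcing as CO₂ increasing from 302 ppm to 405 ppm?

M ≈ 1012 ppb

CO₂ forcing: 6.30 × ln(405/302) = 6.30 × 0.293460 = 1.84880 W/m².
Set 0.120(√M − √269) = 1.84880: √M = 1.84880/0.120 + √269 = 15.4067 + 16.4012 = 31.8079.
M = (31.8079)² = 1011.74 ppb.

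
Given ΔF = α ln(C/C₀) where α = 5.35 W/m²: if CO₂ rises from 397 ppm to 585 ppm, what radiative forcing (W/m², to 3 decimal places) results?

ΔF = 2.074 W/m²

CO₂ absorption bands are partially saturated, so forcing scales with the logarithm of the concentration ratio.
CO₂: 5.35 × ln(585/397) = 5.35 × ln(1.47355) = 5.35 × 0.38767 = 2.0740 W/m².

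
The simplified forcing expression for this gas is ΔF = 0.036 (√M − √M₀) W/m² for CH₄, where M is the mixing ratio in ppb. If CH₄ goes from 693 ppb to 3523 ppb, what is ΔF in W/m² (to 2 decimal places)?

CH₄: 0.036 × (√3523 − √693) = 0.036 × (59.3549 − 26.3249) = 0.036 × 33.0300 = 1.1891 W/m².

ΔF = 1.19 W/m²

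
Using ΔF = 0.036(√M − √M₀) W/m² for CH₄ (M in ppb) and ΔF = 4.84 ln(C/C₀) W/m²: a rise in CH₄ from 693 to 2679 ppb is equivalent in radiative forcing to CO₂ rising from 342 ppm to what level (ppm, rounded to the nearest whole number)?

C ≈ 413 ppm

CH₄ forcing: 0.036 × (√2679 − √693) = 0.036 × (51.7591 − 26.3249) = 0.036 × 25.4342 = 0.91563 W/m².
Set 4.84 ln(C/342) = 0.91563: ln(C/342) = 0.91563/4.84 = 0.18918, so C = 342 × e^0.18918 = 342 × 1.20826 = 413.22 ppm.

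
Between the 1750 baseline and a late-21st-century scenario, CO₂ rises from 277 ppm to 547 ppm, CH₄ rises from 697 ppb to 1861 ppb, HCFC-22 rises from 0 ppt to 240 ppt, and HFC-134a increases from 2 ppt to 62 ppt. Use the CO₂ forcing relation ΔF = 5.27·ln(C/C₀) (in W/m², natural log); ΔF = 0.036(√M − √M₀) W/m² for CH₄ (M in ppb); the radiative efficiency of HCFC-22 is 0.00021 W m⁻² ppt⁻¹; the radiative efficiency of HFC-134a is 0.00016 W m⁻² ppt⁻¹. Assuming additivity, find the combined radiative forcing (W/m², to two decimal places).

CO₂: 5.27 × ln(547/277) = 5.27 × ln(1.97473) = 5.27 × 0.68043 = 3.5859 W/m².
CH₄: 0.036 × (√1861 − √697) = 0.036 × (43.1393 − 26.4008) = 0.036 × 16.7385 = 0.6026 W/m².
HCFC-22: ΔF = 0.00021 × (240 − 0) = 0.00021 × 240 = 0.0504 W/m².
HFC-134a: ΔF = 0.00016 × (62 − 2) = 0.00016 × 60 = 0.0096 W/m².
Total ΔF = 3.5859 + 0.6026 + 0.0504 + 0.0096 = 4.2485 W/m².

ΔF = 4.25 W/m²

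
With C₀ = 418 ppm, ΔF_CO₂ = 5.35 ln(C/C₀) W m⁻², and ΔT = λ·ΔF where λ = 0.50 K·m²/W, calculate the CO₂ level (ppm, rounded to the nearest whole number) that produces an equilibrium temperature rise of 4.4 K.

C ≈ 2165 ppm

Required forcing: ΔF = ΔT/λ = 4.4/0.50 = 8.8000 W/m².
Then ln(C/418) = ΔF/5.35 = 8.8000/5.35 = 1.64486.
So C = 418 × e^1.64486 = 418 × 5.18028 = 2165.36 ppm.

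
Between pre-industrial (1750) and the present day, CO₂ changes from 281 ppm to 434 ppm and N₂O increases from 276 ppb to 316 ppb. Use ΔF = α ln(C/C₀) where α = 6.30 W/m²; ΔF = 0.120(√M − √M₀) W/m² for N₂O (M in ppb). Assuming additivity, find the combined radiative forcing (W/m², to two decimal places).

ΔF = 2.88 W/m²

CO₂: 6.30 × ln(434/281) = 6.30 × ln(1.54448) = 6.30 × 0.43469 = 2.7385 W/m².
N₂O: 0.120 × (√316 − √276) = 0.120 × (17.7764 − 16.6132) = 0.120 × 1.1632 = 0.1396 W/m².
Total ΔF = 2.7385 + 0.1396 = 2.8781 W/m².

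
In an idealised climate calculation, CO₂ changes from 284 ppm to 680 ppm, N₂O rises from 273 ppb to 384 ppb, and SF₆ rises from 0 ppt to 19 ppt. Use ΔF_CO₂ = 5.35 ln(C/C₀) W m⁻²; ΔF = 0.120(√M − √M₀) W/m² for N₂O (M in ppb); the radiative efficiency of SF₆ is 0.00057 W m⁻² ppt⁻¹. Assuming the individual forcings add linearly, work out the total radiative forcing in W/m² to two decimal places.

ΔF = 5.05 W/m²

CO₂: 5.35 × ln(680/284) = 5.35 × ln(2.39437) = 5.35 × 0.87312 = 4.6712 W/m².
N₂O: 0.120 × (√384 − √273) = 0.120 × (19.5959 − 16.5227) = 0.120 × 3.0732 = 0.3688 W/m².
SF₆: ΔF = 0.00057 × (19 − 0) = 0.00057 × 19 = 0.0108 W/m².
Total ΔF = 4.6712 + 0.3688 + 0.0108 = 5.0508 W/m².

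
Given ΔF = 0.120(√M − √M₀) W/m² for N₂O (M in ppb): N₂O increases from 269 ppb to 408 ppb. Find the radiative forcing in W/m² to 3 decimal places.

ΔF = 0.456 W/m²

N₂O: 0.120 × (√408 − √269) = 0.120 × (20.1990 − 16.4012) = 0.120 × 3.7978 = 0.4557 W/m².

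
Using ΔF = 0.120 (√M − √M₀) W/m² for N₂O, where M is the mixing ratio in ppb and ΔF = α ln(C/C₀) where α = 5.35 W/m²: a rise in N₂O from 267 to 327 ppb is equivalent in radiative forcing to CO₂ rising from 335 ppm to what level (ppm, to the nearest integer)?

C ≈ 348 ppm

N₂O forcing: 0.120 × (√327 − √267) = 0.120 × (18.0831 − 16.3401) = 0.120 × 1.7430 = 0.20916 W/m².
Set 5.35 ln(C/335) = 0.20916: ln(C/335) = 0.20916/5.35 = 0.03910, so C = 335 × e^0.03910 = 335 × 1.03987 = 348.36 ppm.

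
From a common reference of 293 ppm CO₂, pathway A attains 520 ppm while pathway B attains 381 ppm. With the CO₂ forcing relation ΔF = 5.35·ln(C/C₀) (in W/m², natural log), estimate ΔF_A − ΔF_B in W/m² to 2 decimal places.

ΔF_A − ΔF_B = 1.66 W/m²

ΔF_A = 5.35 ln(520/293) = 5.35 × 0.57366 = 3.0691 W/m².
ΔF_B = 5.35 ln(381/293) = 5.35 × 0.26263 = 1.4051 W/m².
Difference: 3.0691 − 1.4051 = 1.6640 W/m².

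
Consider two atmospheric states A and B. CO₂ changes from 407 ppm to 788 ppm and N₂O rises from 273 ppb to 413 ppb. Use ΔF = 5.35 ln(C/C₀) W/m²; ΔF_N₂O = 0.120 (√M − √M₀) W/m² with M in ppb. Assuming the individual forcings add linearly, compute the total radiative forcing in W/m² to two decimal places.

ΔF = 3.99 W/m²

CO₂: 5.35 × ln(788/407) = 5.35 × ln(1.93612) = 5.35 × 0.66069 = 3.5347 W/m².
N₂O: 0.120 × (√413 − √273) = 0.120 × (20.3224 − 16.5227) = 0.120 × 3.7997 = 0.4560 W/m².
Total ΔF = 3.5347 + 0.4560 = 3.9907 W/m².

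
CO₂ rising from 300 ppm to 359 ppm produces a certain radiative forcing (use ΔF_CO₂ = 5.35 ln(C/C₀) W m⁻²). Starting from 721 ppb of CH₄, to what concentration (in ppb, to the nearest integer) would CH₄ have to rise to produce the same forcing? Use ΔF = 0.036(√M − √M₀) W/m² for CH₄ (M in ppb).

M ≈ 2866 ppb

CO₂ forcing: 5.35 × ln(359/300) = 5.35 × 0.179540 = 0.96054 W/m².
Set 0.036(√M − √721) = 0.96054: √M = 0.96054/0.036 + √721 = 26.6817 + 26.8514 = 53.5331.
M = (53.5331)² = 2865.79 ppb.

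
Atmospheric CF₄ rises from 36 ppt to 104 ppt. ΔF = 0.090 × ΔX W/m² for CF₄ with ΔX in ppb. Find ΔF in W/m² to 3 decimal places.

ΔF = 0.006 W/m²

CF₄: Δ = 104 − 36 = 68 ppt = 0.068 ppb; ΔF = 0.090 × 0.068 = 0.0061 W/m².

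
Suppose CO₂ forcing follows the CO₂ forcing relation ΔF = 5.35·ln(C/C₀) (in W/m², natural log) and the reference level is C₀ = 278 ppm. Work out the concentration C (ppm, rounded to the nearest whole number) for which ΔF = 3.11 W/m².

Set 5.35 ln(C/278) = 3.11, so ln(C/278) = 3.11/5.35 = 0.58131.
Then C/278 = e^0.58131 = 1.78838, giving C = 278 × 1.78838 = 497.17 ppm.

C ≈ 497 ppm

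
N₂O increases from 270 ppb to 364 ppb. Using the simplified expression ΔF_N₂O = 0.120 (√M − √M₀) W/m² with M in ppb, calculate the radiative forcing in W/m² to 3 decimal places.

ΔF = 0.318 W/m²

N₂O: 0.120 × (√364 − √270) = 0.120 × (19.0788 − 16.4317) = 0.120 × 2.6471 = 0.3177 W/m².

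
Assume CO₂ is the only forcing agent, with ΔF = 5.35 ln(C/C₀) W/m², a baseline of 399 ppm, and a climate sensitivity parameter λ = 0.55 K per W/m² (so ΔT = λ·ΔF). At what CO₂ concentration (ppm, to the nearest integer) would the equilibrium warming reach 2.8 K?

Required forcing: ΔF = ΔT/λ = 2.8/0.55 = 5.0909 W/m².
Then ln(C/399) = ΔF/5.35 = 5.0909/5.35 = 0.95157.
So C = 399 × e^0.95157 = 399 × 2.58977 = 1033.32 ppm.

C ≈ 1033 ppm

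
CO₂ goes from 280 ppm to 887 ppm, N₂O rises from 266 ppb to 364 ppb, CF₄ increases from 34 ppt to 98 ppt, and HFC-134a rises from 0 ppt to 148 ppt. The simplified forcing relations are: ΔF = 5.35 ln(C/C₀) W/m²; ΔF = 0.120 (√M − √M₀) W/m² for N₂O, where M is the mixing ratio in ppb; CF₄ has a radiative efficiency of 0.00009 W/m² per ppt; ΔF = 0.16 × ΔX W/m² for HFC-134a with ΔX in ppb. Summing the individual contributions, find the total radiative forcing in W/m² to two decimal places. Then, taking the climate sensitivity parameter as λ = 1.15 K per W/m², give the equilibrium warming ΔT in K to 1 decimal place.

CO₂: 5.35 × ln(887/280) = 5.35 × ln(3.16786) = 5.35 × 1.15306 = 6.1689 W/m².
N₂O: 0.120 × (√364 − √266) = 0.120 × (19.0788 − 16.3095) = 0.120 × 2.7693 = 0.3323 W/m².
CF₄: ΔF = 0.00009 × (98 − 34) = 0.00009 × 64 = 0.0058 W/m².
HFC-134a: Δ = 148 − 0 = 148 ppt = 0.148 ppb; ΔF = 0.16 × 0.148 = 0.0237 W/m².
Total ΔF = 6.1689 + 0.3323 + 0.0058 + 0.0237 = 6.5307 W/m².
ΔT = λ ΔF = 1.15 × 6.53 = 7.5095 K.

ΔF = 6.53 W/m²; ΔT = 7.5 K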